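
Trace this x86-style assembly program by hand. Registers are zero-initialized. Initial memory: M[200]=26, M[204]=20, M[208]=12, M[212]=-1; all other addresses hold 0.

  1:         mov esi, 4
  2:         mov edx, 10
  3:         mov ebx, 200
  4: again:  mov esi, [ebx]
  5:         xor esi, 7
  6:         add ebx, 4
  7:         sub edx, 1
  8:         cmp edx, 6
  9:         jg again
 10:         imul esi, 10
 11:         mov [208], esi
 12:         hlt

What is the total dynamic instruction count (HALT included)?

30

mov esi, 4 → esi=4
mov edx, 10 → edx=10
mov ebx, 200 → ebx=200
mov esi, [ebx] → esi=M[200]=26
xor esi, 7 → esi=26^7=29
add ebx, 4 → ebx=200+4=204
sub edx, 1 → edx=10-1=9
cmp edx, 6  (cmp 9,6)
jg again: taken
mov esi, [ebx] → esi=M[204]=20
xor esi, 7 → esi=20^7=19
add ebx, 4 → ebx=204+4=208
sub edx, 1 → edx=9-1=8
cmp edx, 6  (cmp 8,6)
jg again: taken
mov esi, [ebx] → esi=M[208]=12
xor esi, 7 → esi=12^7=11
add ebx, 4 → ebx=208+4=212
sub edx, 1 → edx=8-1=7
cmp edx, 6  (cmp 7,6)
jg again: taken
mov esi, [ebx] → esi=M[212]=-1
xor esi, 7 → esi=(-1)^7=-8
add ebx, 4 → ebx=212+4=216
sub edx, 1 → edx=7-1=6
cmp edx, 6  (cmp 6,6)
jg again: not taken
imul esi, 10 → esi=(-8)*10=-80
mov [208], esi → M[208]=-80
halt.
Total executed instructions: 30.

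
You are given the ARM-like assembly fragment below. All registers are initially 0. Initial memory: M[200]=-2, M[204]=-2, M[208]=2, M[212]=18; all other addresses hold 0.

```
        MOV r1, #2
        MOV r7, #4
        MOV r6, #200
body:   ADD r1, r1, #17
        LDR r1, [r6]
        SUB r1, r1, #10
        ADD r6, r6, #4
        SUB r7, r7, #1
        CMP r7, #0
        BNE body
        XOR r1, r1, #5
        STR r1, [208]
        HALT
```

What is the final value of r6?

MOV r1, #2 → r1=2
MOV r7, #4 → r7=4
MOV r6, #200 → r6=200
ADD r1, r1, #17 → r1=2+17=19
LDR r1, [r6] → r1=M[200]=-2
SUB r1, r1, #10 → r1=(-2)-10=-12
ADD r6, r6, #4 → r6=200+4=204
SUB r7, r7, #1 → r7=4-1=3
CMP r7, #0  (cmp 3,0)
BNE body: taken
ADD r1, r1, #17 → r1=(-12)+17=5
LDR r1, [r6] → r1=M[204]=-2
SUB r1, r1, #10 → r1=(-2)-10=-12
ADD r6, r6, #4 → r6=204+4=208
SUB r7, r7, #1 → r7=3-1=2
CMP r7, #0  (cmp 2,0)
BNE body: taken
ADD r1, r1, #17 → r1=(-12)+17=5
LDR r1, [r6] → r1=M[208]=2
SUB r1, r1, #10 → r1=2-10=-8
ADD r6, r6, #4 → r6=208+4=212
SUB r7, r7, #1 → r7=2-1=1
CMP r7, #0  (cmp 1,0)
BNE body: taken
ADD r1, r1, #17 → r1=(-8)+17=9
LDR r1, [r6] → r1=M[212]=18
SUB r1, r1, #10 → r1=18-10=8
ADD r6, r6, #4 → r6=212+4=216
SUB r7, r7, #1 → r7=1-1=0
CMP r7, #0  (cmp 0,0)
BNE body: not taken
XOR r1, r1, #5 → r1=8^5=13
STR r1, [208] → M[208]=13
halt.

216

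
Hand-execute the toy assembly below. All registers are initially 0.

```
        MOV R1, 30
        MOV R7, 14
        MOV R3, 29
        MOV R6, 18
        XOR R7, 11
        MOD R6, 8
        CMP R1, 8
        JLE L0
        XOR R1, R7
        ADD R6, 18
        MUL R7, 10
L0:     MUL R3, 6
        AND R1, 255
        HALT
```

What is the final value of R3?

174

after MOV R1, 30: R1=30
after MOV R7, 14: R7=14
after MOV R3, 29: R3=29
after MOV R6, 18: R6=18
after XOR R7, 11: R7=14^11=5
after MOD R6, 8: R6=18%8=2
CMP R1, 8  (cmp 30,8)
JLE L0: not taken
after XOR R1, R7: R1=30^5=27
after ADD R6, 18: R6=2+18=20
after MUL R7, 10: R7=5*10=50
after MUL R3, 6: R3=29*6=174
after AND R1, 255: R1=27&255=27
halt.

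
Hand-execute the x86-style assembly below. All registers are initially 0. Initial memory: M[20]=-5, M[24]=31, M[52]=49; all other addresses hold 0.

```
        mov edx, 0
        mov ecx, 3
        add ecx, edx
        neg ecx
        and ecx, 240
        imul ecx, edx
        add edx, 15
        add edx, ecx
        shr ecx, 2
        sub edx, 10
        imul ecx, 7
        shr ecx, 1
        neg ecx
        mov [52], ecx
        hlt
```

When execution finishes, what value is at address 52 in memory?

mov edx, 0 → edx=0
mov ecx, 3 → ecx=3
add ecx, edx → ecx=3+0=3
neg ecx → ecx=-(3)=-3
and ecx, 240 → ecx=(-3)&240=240
imul ecx, edx → ecx=240*0=0
add edx, 15 → edx=0+15=15
add edx, ecx → edx=15+0=15
shr ecx, 2 → ecx=0>>2=0
sub edx, 10 → edx=15-10=5
imul ecx, 7 → ecx=0*7=0
shr ecx, 1 → ecx=0>>1=0
neg ecx → ecx=-(0)=0
mov [52], ecx → M[52]=0
halt.

0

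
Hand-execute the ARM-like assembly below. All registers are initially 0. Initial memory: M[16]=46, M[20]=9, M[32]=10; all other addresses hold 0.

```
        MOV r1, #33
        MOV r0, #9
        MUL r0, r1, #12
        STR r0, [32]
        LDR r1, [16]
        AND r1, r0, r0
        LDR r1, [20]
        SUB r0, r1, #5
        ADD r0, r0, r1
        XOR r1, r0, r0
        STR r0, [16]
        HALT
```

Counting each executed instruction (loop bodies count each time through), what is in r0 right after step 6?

396

r1=33
r0=9
r0=33*12=396
STR r0, [32] → M[32]=396
r1=M[16]=46
r1=396&396=396
After step 6: r0 = 396.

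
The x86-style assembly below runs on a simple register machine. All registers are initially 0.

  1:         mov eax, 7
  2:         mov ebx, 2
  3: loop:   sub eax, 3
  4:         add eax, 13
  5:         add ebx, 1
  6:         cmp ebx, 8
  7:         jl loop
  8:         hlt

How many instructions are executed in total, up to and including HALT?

33

after mov eax, 7: eax=7
after mov ebx, 2: ebx=2
after sub eax, 3: eax=7-3=4
after add eax, 13: eax=4+13=17
after add ebx, 1: ebx=2+1=3
cmp ebx, 8  (cmp 3,8)
jl loop: taken
after sub eax, 3: eax=17-3=14
after add eax, 13: eax=14+13=27
after add ebx, 1: ebx=3+1=4
cmp ebx, 8  (cmp 4,8)
jl loop: taken
after sub eax, 3: eax=27-3=24
after add eax, 13: eax=24+13=37
after add ebx, 1: ebx=4+1=5
cmp ebx, 8  (cmp 5,8)
jl loop: taken
after sub eax, 3: eax=37-3=34
after add eax, 13: eax=34+13=47
after add ebx, 1: ebx=5+1=6
cmp ebx, 8  (cmp 6,8)
jl loop: taken
after sub eax, 3: eax=47-3=44
after add eax, 13: eax=44+13=57
after add ebx, 1: ebx=6+1=7
cmp ebx, 8  (cmp 7,8)
jl loop: taken
after sub eax, 3: eax=57-3=54
after add eax, 13: eax=54+13=67
after add ebx, 1: ebx=7+1=8
cmp ebx, 8  (cmp 8,8)
jl loop: not taken
halt.
Total executed instructions: 33.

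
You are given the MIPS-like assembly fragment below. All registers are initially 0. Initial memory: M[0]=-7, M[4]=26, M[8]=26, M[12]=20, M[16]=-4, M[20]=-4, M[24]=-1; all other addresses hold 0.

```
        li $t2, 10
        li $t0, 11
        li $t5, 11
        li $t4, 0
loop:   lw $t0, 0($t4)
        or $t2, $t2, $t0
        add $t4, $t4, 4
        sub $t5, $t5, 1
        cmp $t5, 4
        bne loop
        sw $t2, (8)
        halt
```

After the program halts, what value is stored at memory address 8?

$t2=10
$t0=11
$t5=11
$t4=0
$t0=M[0]=-7
$t2=10|(-7)=-5
$t4=0+4=4
$t5=11-1=10
cmp $t5, 4  (cmp 10,4)
bne loop: taken
$t0=M[4]=26
$t2=(-5)|26=-5
$t4=4+4=8
$t5=10-1=9
cmp $t5, 4  (cmp 9,4)
bne loop: taken
$t0=M[8]=26
$t2=(-5)|26=-5
$t4=8+4=12
$t5=9-1=8
cmp $t5, 4  (cmp 8,4)
bne loop: taken
$t0=M[12]=20
$t2=(-5)|20=-1
$t4=12+4=16
$t5=8-1=7
cmp $t5, 4  (cmp 7,4)
bne loop: taken
$t0=M[16]=-4
$t2=(-1)|(-4)=-1
$t4=16+4=20
$t5=7-1=6
cmp $t5, 4  (cmp 6,4)
bne loop: taken
$t0=M[20]=-4
$t2=(-1)|(-4)=-1
$t4=20+4=24
$t5=6-1=5
cmp $t5, 4  (cmp 5,4)
bne loop: taken
$t0=M[24]=-1
$t2=(-1)|(-1)=-1
$t4=24+4=28
$t5=5-1=4
cmp $t5, 4  (cmp 4,4)
bne loop: not taken
sw $t2, (8) → M[8]=-1
halt.

-1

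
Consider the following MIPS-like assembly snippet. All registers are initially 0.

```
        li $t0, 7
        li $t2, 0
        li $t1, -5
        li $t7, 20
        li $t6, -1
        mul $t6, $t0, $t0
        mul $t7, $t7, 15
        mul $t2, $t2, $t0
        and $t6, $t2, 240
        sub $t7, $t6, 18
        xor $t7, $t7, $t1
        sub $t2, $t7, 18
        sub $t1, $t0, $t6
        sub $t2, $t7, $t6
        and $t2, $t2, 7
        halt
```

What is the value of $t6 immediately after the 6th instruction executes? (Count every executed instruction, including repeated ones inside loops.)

li $t0, 7 → $t0=7
li $t2, 0 → $t2=0
li $t1, -5 → $t1=-5
li $t7, 20 → $t7=20
li $t6, -1 → $t6=-1
mul $t6, $t0, $t0 → $t6=7*7=49
After step 6: $t6 = 49.

49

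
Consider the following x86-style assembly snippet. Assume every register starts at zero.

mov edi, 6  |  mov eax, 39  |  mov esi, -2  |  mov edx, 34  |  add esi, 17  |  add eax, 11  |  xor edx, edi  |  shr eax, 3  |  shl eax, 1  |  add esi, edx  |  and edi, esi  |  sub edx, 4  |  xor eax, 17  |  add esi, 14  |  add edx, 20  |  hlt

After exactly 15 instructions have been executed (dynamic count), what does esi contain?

65

after mov edi, 6: edi=6
after mov eax, 39: eax=39
after mov esi, -2: esi=-2
after mov edx, 34: edx=34
after add esi, 17: esi=(-2)+17=15
after add eax, 11: eax=39+11=50
after xor edx, edi: edx=34^6=36
after shr eax, 3: eax=50>>3=6
after shl eax, 1: eax=6<<1=12
after add esi, edx: esi=15+36=51
after and edi, esi: edi=6&51=2
after sub edx, 4: edx=36-4=32
after xor eax, 17: eax=12^17=29
after add esi, 14: esi=51+14=65
after add edx, 20: edx=32+20=52
After step 15: esi = 65.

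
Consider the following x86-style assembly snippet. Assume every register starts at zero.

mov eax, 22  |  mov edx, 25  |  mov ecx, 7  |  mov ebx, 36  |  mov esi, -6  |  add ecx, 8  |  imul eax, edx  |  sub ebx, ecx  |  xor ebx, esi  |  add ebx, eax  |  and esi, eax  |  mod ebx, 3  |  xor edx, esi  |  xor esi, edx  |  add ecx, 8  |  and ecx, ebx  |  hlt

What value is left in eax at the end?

550

mov eax, 22 → eax=22
mov edx, 25 → edx=25
mov ecx, 7 → ecx=7
mov ebx, 36 → ebx=36
mov esi, -6 → esi=-6
add ecx, 8 → ecx=7+8=15
imul eax, edx → eax=22*25=550
sub ebx, ecx → ebx=36-15=21
xor ebx, esi → ebx=21^(-6)=-17
add ebx, eax → ebx=(-17)+550=533
and esi, eax → esi=(-6)&550=546
mod ebx, 3 → ebx=533%3=2
xor edx, esi → edx=25^546=571
xor esi, edx → esi=546^571=25
add ecx, 8 → ecx=15+8=23
and ecx, ebx → ecx=23&2=2
halt.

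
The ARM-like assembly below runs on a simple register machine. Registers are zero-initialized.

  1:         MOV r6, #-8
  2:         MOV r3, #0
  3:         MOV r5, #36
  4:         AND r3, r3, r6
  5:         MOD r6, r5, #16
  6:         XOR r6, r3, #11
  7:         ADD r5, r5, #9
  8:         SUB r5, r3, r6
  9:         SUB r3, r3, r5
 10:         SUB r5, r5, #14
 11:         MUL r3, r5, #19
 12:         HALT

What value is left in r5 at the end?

r6=-8
r3=0
r5=36
r3=0&(-8)=0
r6=36%16=4
r6=0^11=11
r5=36+9=45
r5=0-11=-11
r3=0-(-11)=11
r5=(-11)-14=-25
r3=(-25)*19=-475
halt.

-25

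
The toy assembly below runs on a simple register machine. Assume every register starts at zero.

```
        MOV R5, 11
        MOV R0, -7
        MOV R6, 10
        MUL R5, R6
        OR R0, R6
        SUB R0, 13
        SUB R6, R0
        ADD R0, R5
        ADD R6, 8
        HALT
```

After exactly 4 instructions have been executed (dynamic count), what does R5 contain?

R5=11
R0=-7
R6=10
R5=11*10=110
After step 4: R5 = 110.

110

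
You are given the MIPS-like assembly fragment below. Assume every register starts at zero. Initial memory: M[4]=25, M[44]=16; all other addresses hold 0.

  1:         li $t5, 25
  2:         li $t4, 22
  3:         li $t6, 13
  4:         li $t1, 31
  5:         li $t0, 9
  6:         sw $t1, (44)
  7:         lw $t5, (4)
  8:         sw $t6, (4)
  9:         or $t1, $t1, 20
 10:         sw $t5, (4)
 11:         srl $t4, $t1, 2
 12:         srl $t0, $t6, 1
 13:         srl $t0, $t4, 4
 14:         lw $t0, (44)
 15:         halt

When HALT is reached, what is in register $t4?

7

after li $t5, 25: $t5=25
after li $t4, 22: $t4=22
after li $t6, 13: $t6=13
after li $t1, 31: $t1=31
after li $t0, 9: $t0=9
sw $t1, (44) → M[44]=31
after lw $t5, (4): $t5=M[4]=25
sw $t6, (4) → M[4]=13
after or $t1, $t1, 20: $t1=31|20=31
sw $t5, (4) → M[4]=25
after srl $t4, $t1, 2: $t4=31>>2=7
after srl $t0, $t6, 1: $t0=13>>1=6
after srl $t0, $t4, 4: $t0=7>>4=0
after lw $t0, (44): $t0=M[44]=31
halt.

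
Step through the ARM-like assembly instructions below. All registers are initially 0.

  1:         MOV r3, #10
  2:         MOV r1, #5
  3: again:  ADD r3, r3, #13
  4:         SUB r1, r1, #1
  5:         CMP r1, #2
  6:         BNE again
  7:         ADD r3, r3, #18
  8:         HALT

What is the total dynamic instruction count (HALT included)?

MOV r3, #10 → r3=10
MOV r1, #5 → r1=5
ADD r3, r3, #13 → r3=10+13=23
SUB r1, r1, #1 → r1=5-1=4
CMP r1, #2  (cmp 4,2)
BNE again: taken
ADD r3, r3, #13 → r3=23+13=36
SUB r1, r1, #1 → r1=4-1=3
CMP r1, #2  (cmp 3,2)
BNE again: taken
ADD r3, r3, #13 → r3=36+13=49
SUB r1, r1, #1 → r1=3-1=2
CMP r1, #2  (cmp 2,2)
BNE again: not taken
ADD r3, r3, #18 → r3=49+18=67
halt.
Total executed instructions: 16.

16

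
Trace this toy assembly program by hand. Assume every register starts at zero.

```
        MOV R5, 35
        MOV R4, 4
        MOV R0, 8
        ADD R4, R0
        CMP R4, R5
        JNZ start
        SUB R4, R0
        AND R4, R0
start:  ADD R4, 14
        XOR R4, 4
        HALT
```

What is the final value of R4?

30

MOV R5, 35 → R5=35
MOV R4, 4 → R4=4
MOV R0, 8 → R0=8
ADD R4, R0 → R4=4+8=12
CMP R4, R5  (cmp 12,35)
JNZ start: taken
ADD R4, 14 → R4=12+14=26
XOR R4, 4 → R4=26^4=30
halt.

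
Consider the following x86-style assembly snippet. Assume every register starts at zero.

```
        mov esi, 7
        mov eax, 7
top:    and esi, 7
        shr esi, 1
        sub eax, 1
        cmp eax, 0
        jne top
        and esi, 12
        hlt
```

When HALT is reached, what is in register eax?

esi=7
eax=7
esi=7&7=7
esi=7>>1=3
eax=7-1=6
cmp eax, 0  (cmp 6,0)
jne top: taken
esi=3&7=3
esi=3>>1=1
eax=6-1=5
cmp eax, 0  (cmp 5,0)
jne top: taken
esi=1&7=1
esi=1>>1=0
eax=5-1=4
cmp eax, 0  (cmp 4,0)
jne top: taken
esi=0&7=0
esi=0>>1=0
eax=4-1=3
cmp eax, 0  (cmp 3,0)
jne top: taken
esi=0&7=0
esi=0>>1=0
eax=3-1=2
cmp eax, 0  (cmp 2,0)
jne top: taken
esi=0&7=0
esi=0>>1=0
eax=2-1=1
cmp eax, 0  (cmp 1,0)
jne top: taken
esi=0&7=0
esi=0>>1=0
eax=1-1=0
cmp eax, 0  (cmp 0,0)
jne top: not taken
esi=0&12=0
halt.

0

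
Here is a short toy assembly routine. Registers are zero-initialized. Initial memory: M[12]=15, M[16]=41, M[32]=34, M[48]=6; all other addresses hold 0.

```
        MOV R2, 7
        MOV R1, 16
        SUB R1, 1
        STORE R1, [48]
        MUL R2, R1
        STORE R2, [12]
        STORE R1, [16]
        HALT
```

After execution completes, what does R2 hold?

105

R2=7
R1=16
R1=16-1=15
STORE R1, [48] → M[48]=15
R2=7*15=105
STORE R2, [12] → M[12]=105
STORE R1, [16] → M[16]=15
halt.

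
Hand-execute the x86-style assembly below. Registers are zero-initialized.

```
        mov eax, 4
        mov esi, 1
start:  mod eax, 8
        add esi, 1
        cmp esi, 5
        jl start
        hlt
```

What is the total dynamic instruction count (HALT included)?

19

after mov eax, 4: eax=4
after mov esi, 1: esi=1
after mod eax, 8: eax=4%8=4
after add esi, 1: esi=1+1=2
cmp esi, 5  (cmp 2,5)
jl start: taken
after mod eax, 8: eax=4%8=4
after add esi, 1: esi=2+1=3
cmp esi, 5  (cmp 3,5)
jl start: taken
after mod eax, 8: eax=4%8=4
after add esi, 1: esi=3+1=4
cmp esi, 5  (cmp 4,5)
jl start: taken
after mod eax, 8: eax=4%8=4
after add esi, 1: esi=4+1=5
cmp esi, 5  (cmp 5,5)
jl start: not taken
halt.
Total executed instructions: 19.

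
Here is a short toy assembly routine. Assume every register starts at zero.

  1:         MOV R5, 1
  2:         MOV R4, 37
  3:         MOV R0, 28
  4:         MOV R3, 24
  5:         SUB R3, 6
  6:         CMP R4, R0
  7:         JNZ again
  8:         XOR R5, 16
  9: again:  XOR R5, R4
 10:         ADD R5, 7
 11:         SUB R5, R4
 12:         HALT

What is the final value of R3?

18

after MOV R5, 1: R5=1
after MOV R4, 37: R4=37
after MOV R0, 28: R0=28
after MOV R3, 24: R3=24
after SUB R3, 6: R3=24-6=18
CMP R4, R0  (cmp 37,28)
JNZ again: taken
after XOR R5, R4: R5=1^37=36
after ADD R5, 7: R5=36+7=43
after SUB R5, R4: R5=43-37=6
halt.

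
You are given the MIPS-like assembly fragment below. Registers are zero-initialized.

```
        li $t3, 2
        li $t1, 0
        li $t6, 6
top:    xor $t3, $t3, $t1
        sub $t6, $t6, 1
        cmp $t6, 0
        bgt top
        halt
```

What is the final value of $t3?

2

$t3=2
$t1=0
$t6=6
$t3=2^0=2
$t6=6-1=5
cmp $t6, 0  (cmp 5,0)
bgt top: taken
$t3=2^0=2
$t6=5-1=4
cmp $t6, 0  (cmp 4,0)
bgt top: taken
$t3=2^0=2
$t6=4-1=3
cmp $t6, 0  (cmp 3,0)
bgt top: taken
$t3=2^0=2
$t6=3-1=2
cmp $t6, 0  (cmp 2,0)
bgt top: taken
$t3=2^0=2
$t6=2-1=1
cmp $t6, 0  (cmp 1,0)
bgt top: taken
$t3=2^0=2
$t6=1-1=0
cmp $t6, 0  (cmp 0,0)
bgt top: not taken
halt.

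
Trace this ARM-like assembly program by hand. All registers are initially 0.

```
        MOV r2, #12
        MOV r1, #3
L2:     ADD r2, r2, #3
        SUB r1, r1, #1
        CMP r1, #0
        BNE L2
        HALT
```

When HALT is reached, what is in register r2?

r2=12
r1=3
r2=12+3=15
r1=3-1=2
CMP r1, #0  (cmp 2,0)
BNE L2: taken
r2=15+3=18
r1=2-1=1
CMP r1, #0  (cmp 1,0)
BNE L2: taken
r2=18+3=21
r1=1-1=0
CMP r1, #0  (cmp 0,0)
BNE L2: not taken
halt.

21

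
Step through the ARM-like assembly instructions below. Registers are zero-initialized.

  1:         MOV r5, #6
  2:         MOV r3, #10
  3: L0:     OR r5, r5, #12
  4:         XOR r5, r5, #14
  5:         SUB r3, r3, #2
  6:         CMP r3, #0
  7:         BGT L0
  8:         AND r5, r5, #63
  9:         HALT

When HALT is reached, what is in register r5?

MOV r5, #6 → r5=6
MOV r3, #10 → r3=10
OR r5, r5, #12 → r5=6|12=14
XOR r5, r5, #14 → r5=14^14=0
SUB r3, r3, #2 → r3=10-2=8
CMP r3, #0  (cmp 8,0)
BGT L0: taken
OR r5, r5, #12 → r5=0|12=12
XOR r5, r5, #14 → r5=12^14=2
SUB r3, r3, #2 → r3=8-2=6
CMP r3, #0  (cmp 6,0)
BGT L0: taken
OR r5, r5, #12 → r5=2|12=14
XOR r5, r5, #14 → r5=14^14=0
SUB r3, r3, #2 → r3=6-2=4
CMP r3, #0  (cmp 4,0)
BGT L0: taken
OR r5, r5, #12 → r5=0|12=12
XOR r5, r5, #14 → r5=12^14=2
SUB r3, r3, #2 → r3=4-2=2
CMP r3, #0  (cmp 2,0)
BGT L0: taken
OR r5, r5, #12 → r5=2|12=14
XOR r5, r5, #14 → r5=14^14=0
SUB r3, r3, #2 → r3=2-2=0
CMP r3, #0  (cmp 0,0)
BGT L0: not taken
AND r5, r5, #63 → r5=0&63=0
halt.

0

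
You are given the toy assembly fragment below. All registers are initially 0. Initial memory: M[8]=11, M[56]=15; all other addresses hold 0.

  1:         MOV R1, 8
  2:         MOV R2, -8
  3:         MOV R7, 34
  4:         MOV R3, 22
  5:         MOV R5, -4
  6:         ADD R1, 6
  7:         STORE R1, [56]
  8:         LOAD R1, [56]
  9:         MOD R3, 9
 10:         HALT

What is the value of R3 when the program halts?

after MOV R1, 8: R1=8
after MOV R2, -8: R2=-8
after MOV R7, 34: R7=34
after MOV R3, 22: R3=22
after MOV R5, -4: R5=-4
after ADD R1, 6: R1=8+6=14
STORE R1, [56] → M[56]=14
after LOAD R1, [56]: R1=M[56]=14
after MOD R3, 9: R3=22%9=4
halt.

4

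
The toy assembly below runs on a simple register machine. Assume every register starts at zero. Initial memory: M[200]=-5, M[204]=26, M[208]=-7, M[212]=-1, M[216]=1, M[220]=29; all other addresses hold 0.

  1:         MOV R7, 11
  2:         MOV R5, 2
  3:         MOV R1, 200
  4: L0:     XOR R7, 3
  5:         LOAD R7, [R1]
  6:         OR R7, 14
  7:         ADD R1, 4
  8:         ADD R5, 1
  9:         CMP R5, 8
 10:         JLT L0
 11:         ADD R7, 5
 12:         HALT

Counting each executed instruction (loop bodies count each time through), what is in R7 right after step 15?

30

after MOV R7, 11: R7=11
after MOV R5, 2: R5=2
after MOV R1, 200: R1=200
after XOR R7, 3: R7=11^3=8
after LOAD R7, [R1]: R7=M[200]=-5
after OR R7, 14: R7=(-5)|14=-1
after ADD R1, 4: R1=200+4=204
after ADD R5, 1: R5=2+1=3
CMP R5, 8  (cmp 3,8)
JLT L0: taken
after XOR R7, 3: R7=(-1)^3=-4
after LOAD R7, [R1]: R7=M[204]=26
after OR R7, 14: R7=26|14=30
after ADD R1, 4: R1=204+4=208
after ADD R5, 1: R5=3+1=4
After step 15: R7 = 30.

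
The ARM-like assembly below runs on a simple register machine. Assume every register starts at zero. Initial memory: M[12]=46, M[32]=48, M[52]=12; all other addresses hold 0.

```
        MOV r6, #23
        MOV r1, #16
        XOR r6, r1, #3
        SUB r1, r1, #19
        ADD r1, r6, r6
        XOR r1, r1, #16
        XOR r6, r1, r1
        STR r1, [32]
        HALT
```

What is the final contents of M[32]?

MOV r6, #23 → r6=23
MOV r1, #16 → r1=16
XOR r6, r1, #3 → r6=16^3=19
SUB r1, r1, #19 → r1=16-19=-3
ADD r1, r6, r6 → r1=19+19=38
XOR r1, r1, #16 → r1=38^16=54
XOR r6, r1, r1 → r6=54^54=0
STR r1, [32] → M[32]=54
halt.

54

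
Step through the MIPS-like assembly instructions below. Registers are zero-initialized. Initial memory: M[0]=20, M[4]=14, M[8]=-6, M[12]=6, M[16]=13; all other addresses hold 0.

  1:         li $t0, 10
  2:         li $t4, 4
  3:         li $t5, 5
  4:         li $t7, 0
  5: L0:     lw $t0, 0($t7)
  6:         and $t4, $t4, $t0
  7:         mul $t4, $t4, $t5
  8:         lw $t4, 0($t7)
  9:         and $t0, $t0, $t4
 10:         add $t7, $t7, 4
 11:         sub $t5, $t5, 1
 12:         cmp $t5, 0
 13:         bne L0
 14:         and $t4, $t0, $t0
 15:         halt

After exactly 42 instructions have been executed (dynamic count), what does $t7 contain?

16

$t0=10
$t4=4
$t5=5
$t7=0
$t0=M[0]=20
$t4=4&20=4
$t4=4*5=20
$t4=M[0]=20
$t0=20&20=20
$t7=0+4=4
$t5=5-1=4
cmp $t5, 0  (cmp 4,0)
bne L0: taken
$t0=M[4]=14
$t4=20&14=4
$t4=4*4=16
$t4=M[4]=14
$t0=14&14=14
$t7=4+4=8
$t5=4-1=3
cmp $t5, 0  (cmp 3,0)
bne L0: taken
$t0=M[8]=-6
$t4=14&(-6)=10
$t4=10*3=30
$t4=M[8]=-6
$t0=(-6)&(-6)=-6
$t7=8+4=12
$t5=3-1=2
cmp $t5, 0  (cmp 2,0)
bne L0: taken
$t0=M[12]=6
$t4=(-6)&6=2
$t4=2*2=4
$t4=M[12]=6
$t0=6&6=6
$t7=12+4=16
$t5=2-1=1
cmp $t5, 0  (cmp 1,0)
bne L0: taken
$t0=M[16]=13
$t4=6&13=4
After step 42: $t7 = 16.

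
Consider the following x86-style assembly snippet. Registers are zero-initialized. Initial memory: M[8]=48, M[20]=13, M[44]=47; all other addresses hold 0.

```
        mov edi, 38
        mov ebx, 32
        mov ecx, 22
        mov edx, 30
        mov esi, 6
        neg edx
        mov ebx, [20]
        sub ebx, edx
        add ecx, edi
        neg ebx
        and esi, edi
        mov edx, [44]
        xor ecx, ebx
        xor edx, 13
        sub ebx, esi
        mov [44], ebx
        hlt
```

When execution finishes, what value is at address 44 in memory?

-49

edi=38
ebx=32
ecx=22
edx=30
esi=6
edx=-(30)=-30
ebx=M[20]=13
ebx=13-(-30)=43
ecx=22+38=60
ebx=-(43)=-43
esi=6&38=6
edx=M[44]=47
ecx=60^(-43)=-23
edx=47^13=34
ebx=(-43)-6=-49
mov [44], ebx → M[44]=-49
halt.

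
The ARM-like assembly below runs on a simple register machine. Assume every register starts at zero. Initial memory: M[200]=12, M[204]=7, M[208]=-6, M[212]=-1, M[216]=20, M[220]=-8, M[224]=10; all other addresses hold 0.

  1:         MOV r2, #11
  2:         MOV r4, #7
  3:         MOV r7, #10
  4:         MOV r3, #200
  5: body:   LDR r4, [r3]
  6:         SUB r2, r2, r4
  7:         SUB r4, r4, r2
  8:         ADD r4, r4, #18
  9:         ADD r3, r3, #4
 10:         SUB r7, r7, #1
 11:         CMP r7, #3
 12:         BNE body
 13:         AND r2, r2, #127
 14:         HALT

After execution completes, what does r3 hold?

MOV r2, #11 → r2=11
MOV r4, #7 → r4=7
MOV r7, #10 → r7=10
MOV r3, #200 → r3=200
LDR r4, [r3] → r4=M[200]=12
SUB r2, r2, r4 → r2=11-12=-1
SUB r4, r4, r2 → r4=12-(-1)=13
ADD r4, r4, #18 → r4=13+18=31
ADD r3, r3, #4 → r3=200+4=204
SUB r7, r7, #1 → r7=10-1=9
CMP r7, #3  (cmp 9,3)
BNE body: taken
LDR r4, [r3] → r4=M[204]=7
SUB r2, r2, r4 → r2=(-1)-7=-8
SUB r4, r4, r2 → r4=7-(-8)=15
ADD r4, r4, #18 → r4=15+18=33
ADD r3, r3, #4 → r3=204+4=208
SUB r7, r7, #1 → r7=9-1=8
CMP r7, #3  (cmp 8,3)
BNE body: taken
LDR r4, [r3] → r4=M[208]=-6
SUB r2, r2, r4 → r2=(-8)-(-6)=-2
SUB r4, r4, r2 → r4=(-6)-(-2)=-4
ADD r4, r4, #18 → r4=(-4)+18=14
ADD r3, r3, #4 → r3=208+4=212
SUB r7, r7, #1 → r7=8-1=7
CMP r7, #3  (cmp 7,3)
BNE body: taken
LDR r4, [r3] → r4=M[212]=-1
SUB r2, r2, r4 → r2=(-2)-(-1)=-1
SUB r4, r4, r2 → r4=(-1)-(-1)=0
ADD r4, r4, #18 → r4=0+18=18
ADD r3, r3, #4 → r3=212+4=216
SUB r7, r7, #1 → r7=7-1=6
CMP r7, #3  (cmp 6,3)
BNE body: taken
LDR r4, [r3] → r4=M[216]=20
SUB r2, r2, r4 → r2=(-1)-20=-21
SUB r4, r4, r2 → r4=20-(-21)=41
ADD r4, r4, #18 → r4=41+18=59
ADD r3, r3, #4 → r3=216+4=220
SUB r7, r7, #1 → r7=6-1=5
CMP r7, #3  (cmp 5,3)
BNE body: taken
LDR r4, [r3] → r4=M[220]=-8
SUB r2, r2, r4 → r2=(-21)-(-8)=-13
SUB r4, r4, r2 → r4=(-8)-(-13)=5
ADD r4, r4, #18 → r4=5+18=23
ADD r3, r3, #4 → r3=220+4=224
SUB r7, r7, #1 → r7=5-1=4
CMP r7, #3  (cmp 4,3)
BNE body: taken
LDR r4, [r3] → r4=M[224]=10
SUB r2, r2, r4 → r2=(-13)-10=-23
SUB r4, r4, r2 → r4=10-(-23)=33
ADD r4, r4, #18 → r4=33+18=51
ADD r3, r3, #4 → r3=224+4=228
SUB r7, r7, #1 → r7=4-1=3
CMP r7, #3  (cmp 3,3)
BNE body: not taken
AND r2, r2, #127 → r2=(-23)&127=105
halt.

228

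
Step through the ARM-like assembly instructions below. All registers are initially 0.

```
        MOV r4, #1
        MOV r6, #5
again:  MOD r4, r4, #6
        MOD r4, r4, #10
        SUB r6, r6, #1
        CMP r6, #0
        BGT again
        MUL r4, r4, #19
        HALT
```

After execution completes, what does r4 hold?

after MOV r4, #1: r4=1
after MOV r6, #5: r6=5
after MOD r4, r4, #6: r4=1%6=1
after MOD r4, r4, #10: r4=1%10=1
after SUB r6, r6, #1: r6=5-1=4
CMP r6, #0  (cmp 4,0)
BGT again: taken
after MOD r4, r4, #6: r4=1%6=1
after MOD r4, r4, #10: r4=1%10=1
after SUB r6, r6, #1: r6=4-1=3
CMP r6, #0  (cmp 3,0)
BGT again: taken
after MOD r4, r4, #6: r4=1%6=1
after MOD r4, r4, #10: r4=1%10=1
after SUB r6, r6, #1: r6=3-1=2
CMP r6, #0  (cmp 2,0)
BGT again: taken
after MOD r4, r4, #6: r4=1%6=1
after MOD r4, r4, #10: r4=1%10=1
after SUB r6, r6, #1: r6=2-1=1
CMP r6, #0  (cmp 1,0)
BGT again: taken
after MOD r4, r4, #6: r4=1%6=1
after MOD r4, r4, #10: r4=1%10=1
after SUB r6, r6, #1: r6=1-1=0
CMP r6, #0  (cmp 0,0)
BGT again: not taken
after MUL r4, r4, #19: r4=1*19=19
halt.

19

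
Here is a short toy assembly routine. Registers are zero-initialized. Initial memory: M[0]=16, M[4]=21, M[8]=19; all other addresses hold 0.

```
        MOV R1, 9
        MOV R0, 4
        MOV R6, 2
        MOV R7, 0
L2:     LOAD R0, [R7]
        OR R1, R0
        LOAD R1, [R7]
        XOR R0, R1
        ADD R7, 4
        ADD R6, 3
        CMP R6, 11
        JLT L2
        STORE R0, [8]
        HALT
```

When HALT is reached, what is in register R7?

R1=9
R0=4
R6=2
R7=0
R0=M[0]=16
R1=9|16=25
R1=M[0]=16
R0=16^16=0
R7=0+4=4
R6=2+3=5
CMP R6, 11  (cmp 5,11)
JLT L2: taken
R0=M[4]=21
R1=16|21=21
R1=M[4]=21
R0=21^21=0
R7=4+4=8
R6=5+3=8
CMP R6, 11  (cmp 8,11)
JLT L2: taken
R0=M[8]=19
R1=21|19=23
R1=M[8]=19
R0=19^19=0
R7=8+4=12
R6=8+3=11
CMP R6, 11  (cmp 11,11)
JLT L2: not taken
STORE R0, [8] → M[8]=0
halt.

12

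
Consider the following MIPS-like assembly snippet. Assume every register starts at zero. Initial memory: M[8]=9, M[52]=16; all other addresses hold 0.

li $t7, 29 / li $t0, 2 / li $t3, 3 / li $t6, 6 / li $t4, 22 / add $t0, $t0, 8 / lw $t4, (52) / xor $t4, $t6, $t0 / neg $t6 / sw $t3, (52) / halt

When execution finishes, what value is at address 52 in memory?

$t7=29
$t0=2
$t3=3
$t6=6
$t4=22
$t0=2+8=10
$t4=M[52]=16
$t4=6^10=12
$t6=-(6)=-6
sw $t3, (52) → M[52]=3
halt.

3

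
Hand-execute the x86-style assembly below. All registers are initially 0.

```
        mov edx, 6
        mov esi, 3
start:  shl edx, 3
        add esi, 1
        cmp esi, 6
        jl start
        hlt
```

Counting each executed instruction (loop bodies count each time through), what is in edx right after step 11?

edx=6
esi=3
edx=6<<3=48
esi=3+1=4
cmp esi, 6  (cmp 4,6)
jl start: taken
edx=48<<3=384
esi=4+1=5
cmp esi, 6  (cmp 5,6)
jl start: taken
edx=384<<3=3072
After step 11: edx = 3072.

3072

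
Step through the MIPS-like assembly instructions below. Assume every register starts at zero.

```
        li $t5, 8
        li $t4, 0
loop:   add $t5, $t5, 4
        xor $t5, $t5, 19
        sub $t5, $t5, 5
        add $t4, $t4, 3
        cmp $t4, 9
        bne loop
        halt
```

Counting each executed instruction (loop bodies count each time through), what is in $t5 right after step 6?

26

after li $t5, 8: $t5=8
after li $t4, 0: $t4=0
after add $t5, $t5, 4: $t5=8+4=12
after xor $t5, $t5, 19: $t5=12^19=31
after sub $t5, $t5, 5: $t5=31-5=26
after add $t4, $t4, 3: $t4=0+3=3
After step 6: $t5 = 26.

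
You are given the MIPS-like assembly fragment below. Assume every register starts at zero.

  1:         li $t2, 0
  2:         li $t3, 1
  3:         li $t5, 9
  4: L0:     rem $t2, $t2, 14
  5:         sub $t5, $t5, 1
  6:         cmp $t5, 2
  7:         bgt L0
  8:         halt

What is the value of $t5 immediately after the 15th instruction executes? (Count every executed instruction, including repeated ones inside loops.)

6

li $t2, 0 → $t2=0
li $t3, 1 → $t3=1
li $t5, 9 → $t5=9
rem $t2, $t2, 14 → $t2=0%14=0
sub $t5, $t5, 1 → $t5=9-1=8
cmp $t5, 2  (cmp 8,2)
bgt L0: taken
rem $t2, $t2, 14 → $t2=0%14=0
sub $t5, $t5, 1 → $t5=8-1=7
cmp $t5, 2  (cmp 7,2)
bgt L0: taken
rem $t2, $t2, 14 → $t2=0%14=0
sub $t5, $t5, 1 → $t5=7-1=6
cmp $t5, 2  (cmp 6,2)
bgt L0: taken
After step 15: $t5 = 6.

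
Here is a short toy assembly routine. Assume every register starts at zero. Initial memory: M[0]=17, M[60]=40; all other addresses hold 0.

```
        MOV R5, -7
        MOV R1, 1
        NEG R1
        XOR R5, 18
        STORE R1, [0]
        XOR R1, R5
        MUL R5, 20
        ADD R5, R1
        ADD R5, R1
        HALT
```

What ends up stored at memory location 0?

R5=-7
R1=1
R1=-(1)=-1
R5=(-7)^18=-21
STORE R1, [0] → M[0]=-1
R1=(-1)^(-21)=20
R5=(-21)*20=-420
R5=(-420)+20=-400
R5=(-400)+20=-380
halt.

-1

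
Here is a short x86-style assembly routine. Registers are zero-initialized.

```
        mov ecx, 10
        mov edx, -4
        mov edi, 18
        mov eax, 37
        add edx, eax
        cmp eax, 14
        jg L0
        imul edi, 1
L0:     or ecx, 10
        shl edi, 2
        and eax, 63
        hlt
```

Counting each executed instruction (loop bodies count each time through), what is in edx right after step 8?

ecx=10
edx=-4
edi=18
eax=37
edx=(-4)+37=33
cmp eax, 14  (cmp 37,14)
jg L0: taken
ecx=10|10=10
After step 8: edx = 33.

33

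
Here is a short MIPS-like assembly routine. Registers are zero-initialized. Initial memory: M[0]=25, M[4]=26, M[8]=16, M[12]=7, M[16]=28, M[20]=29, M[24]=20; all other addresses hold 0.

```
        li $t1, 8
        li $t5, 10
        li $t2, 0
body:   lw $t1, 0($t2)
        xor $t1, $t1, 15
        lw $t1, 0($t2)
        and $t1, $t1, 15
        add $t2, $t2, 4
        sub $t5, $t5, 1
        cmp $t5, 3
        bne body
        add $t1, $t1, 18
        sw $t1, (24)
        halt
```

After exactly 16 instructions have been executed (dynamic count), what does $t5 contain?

9

$t1=8
$t5=10
$t2=0
$t1=M[0]=25
$t1=25^15=22
$t1=M[0]=25
$t1=25&15=9
$t2=0+4=4
$t5=10-1=9
cmp $t5, 3  (cmp 9,3)
bne body: taken
$t1=M[4]=26
$t1=26^15=21
$t1=M[4]=26
$t1=26&15=10
$t2=4+4=8
After step 16: $t5 = 9.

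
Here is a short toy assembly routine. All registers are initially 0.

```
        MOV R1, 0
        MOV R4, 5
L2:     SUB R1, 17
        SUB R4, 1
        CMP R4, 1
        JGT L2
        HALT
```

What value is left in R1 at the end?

-68

MOV R1, 0 → R1=0
MOV R4, 5 → R4=5
SUB R1, 17 → R1=0-17=-17
SUB R4, 1 → R4=5-1=4
CMP R4, 1  (cmp 4,1)
JGT L2: taken
SUB R1, 17 → R1=(-17)-17=-34
SUB R4, 1 → R4=4-1=3
CMP R4, 1  (cmp 3,1)
JGT L2: taken
SUB R1, 17 → R1=(-34)-17=-51
SUB R4, 1 → R4=3-1=2
CMP R4, 1  (cmp 2,1)
JGT L2: taken
SUB R1, 17 → R1=(-51)-17=-68
SUB R4, 1 → R4=2-1=1
CMP R4, 1  (cmp 1,1)
JGT L2: not taken
halt.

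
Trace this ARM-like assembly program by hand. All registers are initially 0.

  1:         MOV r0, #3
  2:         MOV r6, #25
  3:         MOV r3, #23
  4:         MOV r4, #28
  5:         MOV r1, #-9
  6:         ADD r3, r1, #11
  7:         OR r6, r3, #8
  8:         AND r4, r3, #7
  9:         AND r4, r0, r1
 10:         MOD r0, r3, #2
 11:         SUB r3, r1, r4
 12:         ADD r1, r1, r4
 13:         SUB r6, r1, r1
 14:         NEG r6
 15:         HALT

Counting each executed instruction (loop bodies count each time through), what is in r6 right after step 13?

after MOV r0, #3: r0=3
after MOV r6, #25: r6=25
after MOV r3, #23: r3=23
after MOV r4, #28: r4=28
after MOV r1, #-9: r1=-9
after ADD r3, r1, #11: r3=(-9)+11=2
after OR r6, r3, #8: r6=2|8=10
after AND r4, r3, #7: r4=2&7=2
after AND r4, r0, r1: r4=3&(-9)=3
after MOD r0, r3, #2: r0=2%2=0
after SUB r3, r1, r4: r3=(-9)-3=-12
after ADD r1, r1, r4: r1=(-9)+3=-6
after SUB r6, r1, r1: r6=(-6)-(-6)=0
After step 13: r6 = 0.

0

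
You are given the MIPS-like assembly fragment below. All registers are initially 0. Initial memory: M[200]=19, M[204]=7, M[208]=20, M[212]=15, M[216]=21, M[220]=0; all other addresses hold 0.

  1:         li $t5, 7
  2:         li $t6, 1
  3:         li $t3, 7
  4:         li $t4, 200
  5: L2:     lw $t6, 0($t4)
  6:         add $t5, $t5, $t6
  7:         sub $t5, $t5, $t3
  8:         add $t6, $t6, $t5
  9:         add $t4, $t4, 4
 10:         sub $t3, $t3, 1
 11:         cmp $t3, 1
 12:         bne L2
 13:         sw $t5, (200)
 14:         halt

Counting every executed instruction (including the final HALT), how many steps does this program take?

54

$t5=7
$t6=1
$t3=7
$t4=200
$t6=M[200]=19
$t5=7+19=26
$t5=26-7=19
$t6=19+19=38
$t4=200+4=204
$t3=7-1=6
cmp $t3, 1  (cmp 6,1)
bne L2: taken
$t6=M[204]=7
$t5=19+7=26
$t5=26-6=20
$t6=7+20=27
$t4=204+4=208
$t3=6-1=5
cmp $t3, 1  (cmp 5,1)
bne L2: taken
$t6=M[208]=20
$t5=20+20=40
$t5=40-5=35
$t6=20+35=55
$t4=208+4=212
$t3=5-1=4
cmp $t3, 1  (cmp 4,1)
bne L2: taken
$t6=M[212]=15
$t5=35+15=50
$t5=50-4=46
$t6=15+46=61
$t4=212+4=216
$t3=4-1=3
cmp $t3, 1  (cmp 3,1)
bne L2: taken
$t6=M[216]=21
$t5=46+21=67
$t5=67-3=64
$t6=21+64=85
$t4=216+4=220
$t3=3-1=2
cmp $t3, 1  (cmp 2,1)
bne L2: taken
$t6=M[220]=0
$t5=64+0=64
$t5=64-2=62
$t6=0+62=62
$t4=220+4=224
$t3=2-1=1
cmp $t3, 1  (cmp 1,1)
bne L2: not taken
sw $t5, (200) → M[200]=62
halt.
Total executed instructions: 54.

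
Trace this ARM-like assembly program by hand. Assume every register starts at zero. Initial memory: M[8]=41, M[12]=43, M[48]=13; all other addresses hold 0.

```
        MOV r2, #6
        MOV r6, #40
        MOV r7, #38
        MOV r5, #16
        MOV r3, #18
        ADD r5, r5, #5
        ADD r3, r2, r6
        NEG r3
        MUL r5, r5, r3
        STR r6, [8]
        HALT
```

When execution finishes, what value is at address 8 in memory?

40

r2=6
r6=40
r7=38
r5=16
r3=18
r5=16+5=21
r3=6+40=46
r3=-(46)=-46
r5=21*(-46)=-966
STR r6, [8] → M[8]=40
halt.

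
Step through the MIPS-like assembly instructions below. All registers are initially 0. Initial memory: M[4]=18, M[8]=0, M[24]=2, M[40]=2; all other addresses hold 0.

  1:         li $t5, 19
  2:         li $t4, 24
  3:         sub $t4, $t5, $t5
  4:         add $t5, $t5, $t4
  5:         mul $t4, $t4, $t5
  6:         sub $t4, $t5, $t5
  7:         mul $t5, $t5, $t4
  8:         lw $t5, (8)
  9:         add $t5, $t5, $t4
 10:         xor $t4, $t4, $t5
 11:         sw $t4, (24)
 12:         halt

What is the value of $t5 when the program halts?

0

after li $t5, 19: $t5=19
after li $t4, 24: $t4=24
after sub $t4, $t5, $t5: $t4=19-19=0
after add $t5, $t5, $t4: $t5=19+0=19
after mul $t4, $t4, $t5: $t4=0*19=0
after sub $t4, $t5, $t5: $t4=19-19=0
after mul $t5, $t5, $t4: $t5=19*0=0
after lw $t5, (8): $t5=M[8]=0
after add $t5, $t5, $t4: $t5=0+0=0
after xor $t4, $t4, $t5: $t4=0^0=0
sw $t4, (24) → M[24]=0
halt.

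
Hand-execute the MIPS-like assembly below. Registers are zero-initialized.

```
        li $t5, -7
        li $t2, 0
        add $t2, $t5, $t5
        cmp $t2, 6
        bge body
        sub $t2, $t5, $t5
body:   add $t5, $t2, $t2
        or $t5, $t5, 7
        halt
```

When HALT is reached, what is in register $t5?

li $t5, -7 → $t5=-7
li $t2, 0 → $t2=0
add $t2, $t5, $t5 → $t2=(-7)+(-7)=-14
cmp $t2, 6  (cmp -14,6)
bge body: not taken
sub $t2, $t5, $t5 → $t2=(-7)-(-7)=0
add $t5, $t2, $t2 → $t5=0+0=0
or $t5, $t5, 7 → $t5=0|7=7
halt.

7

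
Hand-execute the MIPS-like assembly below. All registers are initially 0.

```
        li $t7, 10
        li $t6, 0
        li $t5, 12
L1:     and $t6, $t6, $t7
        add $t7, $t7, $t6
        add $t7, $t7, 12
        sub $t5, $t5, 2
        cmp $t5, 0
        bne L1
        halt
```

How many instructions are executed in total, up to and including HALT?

li $t7, 10 → $t7=10
li $t6, 0 → $t6=0
li $t5, 12 → $t5=12
and $t6, $t6, $t7 → $t6=0&10=0
add $t7, $t7, $t6 → $t7=10+0=10
add $t7, $t7, 12 → $t7=10+12=22
sub $t5, $t5, 2 → $t5=12-2=10
cmp $t5, 0  (cmp 10,0)
bne L1: taken
and $t6, $t6, $t7 → $t6=0&22=0
add $t7, $t7, $t6 → $t7=22+0=22
add $t7, $t7, 12 → $t7=22+12=34
sub $t5, $t5, 2 → $t5=10-2=8
cmp $t5, 0  (cmp 8,0)
bne L1: taken
and $t6, $t6, $t7 → $t6=0&34=0
add $t7, $t7, $t6 → $t7=34+0=34
add $t7, $t7, 12 → $t7=34+12=46
sub $t5, $t5, 2 → $t5=8-2=6
cmp $t5, 0  (cmp 6,0)
bne L1: taken
and $t6, $t6, $t7 → $t6=0&46=0
add $t7, $t7, $t6 → $t7=46+0=46
add $t7, $t7, 12 → $t7=46+12=58
sub $t5, $t5, 2 → $t5=6-2=4
cmp $t5, 0  (cmp 4,0)
bne L1: taken
and $t6, $t6, $t7 → $t6=0&58=0
add $t7, $t7, $t6 → $t7=58+0=58
add $t7, $t7, 12 → $t7=58+12=70
sub $t5, $t5, 2 → $t5=4-2=2
cmp $t5, 0  (cmp 2,0)
bne L1: taken
and $t6, $t6, $t7 → $t6=0&70=0
add $t7, $t7, $t6 → $t7=70+0=70
add $t7, $t7, 12 → $t7=70+12=82
sub $t5, $t5, 2 → $t5=2-2=0
cmp $t5, 0  (cmp 0,0)
bne L1: not taken
halt.
Total executed instructions: 40.

40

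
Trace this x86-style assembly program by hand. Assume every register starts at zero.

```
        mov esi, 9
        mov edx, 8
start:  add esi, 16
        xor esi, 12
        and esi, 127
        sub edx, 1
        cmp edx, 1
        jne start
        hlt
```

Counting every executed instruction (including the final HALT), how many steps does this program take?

45

esi=9
edx=8
esi=9+16=25
esi=25^12=21
esi=21&127=21
edx=8-1=7
cmp edx, 1  (cmp 7,1)
jne start: taken
esi=21+16=37
esi=37^12=41
esi=41&127=41
edx=7-1=6
cmp edx, 1  (cmp 6,1)
jne start: taken
esi=41+16=57
esi=57^12=53
esi=53&127=53
edx=6-1=5
cmp edx, 1  (cmp 5,1)
jne start: taken
esi=53+16=69
esi=69^12=73
esi=73&127=73
edx=5-1=4
cmp edx, 1  (cmp 4,1)
jne start: taken
esi=73+16=89
esi=89^12=85
esi=85&127=85
edx=4-1=3
cmp edx, 1  (cmp 3,1)
jne start: taken
esi=85+16=101
esi=101^12=105
esi=105&127=105
edx=3-1=2
cmp edx, 1  (cmp 2,1)
jne start: taken
esi=105+16=121
esi=121^12=117
esi=117&127=117
edx=2-1=1
cmp edx, 1  (cmp 1,1)
jne start: not taken
halt.
Total executed instructions: 45.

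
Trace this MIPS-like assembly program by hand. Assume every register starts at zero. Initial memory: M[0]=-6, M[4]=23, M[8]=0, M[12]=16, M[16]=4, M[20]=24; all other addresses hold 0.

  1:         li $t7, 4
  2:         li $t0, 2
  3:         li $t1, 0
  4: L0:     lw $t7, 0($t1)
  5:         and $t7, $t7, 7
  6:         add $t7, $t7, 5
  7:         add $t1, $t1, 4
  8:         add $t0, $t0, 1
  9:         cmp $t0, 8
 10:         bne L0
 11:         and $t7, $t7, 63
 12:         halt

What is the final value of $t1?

$t7=4
$t0=2
$t1=0
$t7=M[0]=-6
$t7=(-6)&7=2
$t7=2+5=7
$t1=0+4=4
$t0=2+1=3
cmp $t0, 8  (cmp 3,8)
bne L0: taken
$t7=M[4]=23
$t7=23&7=7
$t7=7+5=12
$t1=4+4=8
$t0=3+1=4
cmp $t0, 8  (cmp 4,8)
bne L0: taken
$t7=M[8]=0
$t7=0&7=0
$t7=0+5=5
$t1=8+4=12
$t0=4+1=5
cmp $t0, 8  (cmp 5,8)
bne L0: taken
$t7=M[12]=16
$t7=16&7=0
$t7=0+5=5
$t1=12+4=16
$t0=5+1=6
cmp $t0, 8  (cmp 6,8)
bne L0: taken
$t7=M[16]=4
$t7=4&7=4
$t7=4+5=9
$t1=16+4=20
$t0=6+1=7
cmp $t0, 8  (cmp 7,8)
bne L0: taken
$t7=M[20]=24
$t7=24&7=0
$t7=0+5=5
$t1=20+4=24
$t0=7+1=8
cmp $t0, 8  (cmp 8,8)
bne L0: not taken
$t7=5&63=5
halt.

24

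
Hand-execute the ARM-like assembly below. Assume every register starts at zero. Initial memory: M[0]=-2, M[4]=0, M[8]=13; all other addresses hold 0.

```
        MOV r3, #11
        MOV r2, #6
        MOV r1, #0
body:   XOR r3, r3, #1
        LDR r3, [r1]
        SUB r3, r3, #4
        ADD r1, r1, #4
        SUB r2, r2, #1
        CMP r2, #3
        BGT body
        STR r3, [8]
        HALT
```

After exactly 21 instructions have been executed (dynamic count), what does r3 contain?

r3=11
r2=6
r1=0
r3=11^1=10
r3=M[0]=-2
r3=(-2)-4=-6
r1=0+4=4
r2=6-1=5
CMP r2, #3  (cmp 5,3)
BGT body: taken
r3=(-6)^1=-5
r3=M[4]=0
r3=0-4=-4
r1=4+4=8
r2=5-1=4
CMP r2, #3  (cmp 4,3)
BGT body: taken
r3=(-4)^1=-3
r3=M[8]=13
r3=13-4=9
r1=8+4=12
After step 21: r3 = 9.

9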